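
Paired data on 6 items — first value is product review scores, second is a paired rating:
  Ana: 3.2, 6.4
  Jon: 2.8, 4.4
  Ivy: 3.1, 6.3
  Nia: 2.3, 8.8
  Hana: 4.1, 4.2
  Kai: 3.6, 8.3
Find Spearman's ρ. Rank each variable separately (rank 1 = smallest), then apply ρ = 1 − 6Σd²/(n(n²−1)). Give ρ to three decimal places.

Ranks of variable 1: 4, 2, 3, 1, 6, 5
Ranks of variable 2: 4, 2, 3, 6, 1, 5
d = r₁ − r₂: 0, 0, 0, -5, 5, 0
d²: 0, 0, 0, 25, 25, 0; Σd² = 50
ρ = 1 − 6·50/(6·35) = 1 − 300/210 = -0.429

-0.429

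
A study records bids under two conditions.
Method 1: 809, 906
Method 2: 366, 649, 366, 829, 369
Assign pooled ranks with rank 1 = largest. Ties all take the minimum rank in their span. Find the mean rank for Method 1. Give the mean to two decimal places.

Sorted (descending): 906, 829, 809, 649, 369, 366, 366
The 2 values of 366 occupy positions 6–7 → each gets rank 6.
Method 1 values → pooled ranks: 809→3, 906→1
Mean rank = (3 + 1) / 2 = 2.00

2.00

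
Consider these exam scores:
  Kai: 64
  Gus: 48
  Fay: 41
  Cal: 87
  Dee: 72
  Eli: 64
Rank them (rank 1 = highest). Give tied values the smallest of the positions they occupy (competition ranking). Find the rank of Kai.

3

Sorted (descending): 87, 72, 64, 64, 48, 41
The 2 values of 64 occupy positions 3–4 → each gets rank 3.
Kai has value 64 → rank 3.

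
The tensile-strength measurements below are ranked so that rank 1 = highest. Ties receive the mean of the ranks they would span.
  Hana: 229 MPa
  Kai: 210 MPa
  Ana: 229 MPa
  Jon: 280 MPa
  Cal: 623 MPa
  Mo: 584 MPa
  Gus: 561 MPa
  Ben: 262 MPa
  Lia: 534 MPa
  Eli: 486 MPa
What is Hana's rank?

Sorted (descending): 623, 584, 561, 534, 486, 280, 262, 229, 229, 210
The 2 values of 229 occupy positions 8–9 → average rank (8+9)/2 = 8.5.
Hana has value 229 MPa → rank 8.5.

8.5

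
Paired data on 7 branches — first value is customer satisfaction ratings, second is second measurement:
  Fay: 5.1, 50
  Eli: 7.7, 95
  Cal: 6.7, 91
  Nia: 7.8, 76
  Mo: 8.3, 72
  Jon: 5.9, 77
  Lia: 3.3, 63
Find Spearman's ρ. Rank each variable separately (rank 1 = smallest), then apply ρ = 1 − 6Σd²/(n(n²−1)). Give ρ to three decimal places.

0.393

Ranks of variable 1: 2, 5, 4, 6, 7, 3, 1
Ranks of variable 2: 1, 7, 6, 4, 3, 5, 2
d = r₁ − r₂: 1, -2, -2, 2, 4, -2, -1
d²: 1, 4, 4, 4, 16, 4, 1; Σd² = 34
ρ = 1 − 6·34/(7·48) = 1 − 204/336 = 0.393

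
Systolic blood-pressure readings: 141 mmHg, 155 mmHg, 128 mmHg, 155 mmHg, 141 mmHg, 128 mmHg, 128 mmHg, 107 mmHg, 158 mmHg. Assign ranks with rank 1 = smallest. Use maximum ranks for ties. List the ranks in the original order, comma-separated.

6, 8, 4, 8, 6, 4, 4, 1, 9

Sorted (ascending): 107, 128, 128, 128, 141, 141, 155, 155, 158
The 3 values of 128 occupy positions 2–4 → each gets rank 4.
The 2 values of 141 occupy positions 5–6 → each gets rank 6.
The 2 values of 155 occupy positions 7–8 → each gets rank 8.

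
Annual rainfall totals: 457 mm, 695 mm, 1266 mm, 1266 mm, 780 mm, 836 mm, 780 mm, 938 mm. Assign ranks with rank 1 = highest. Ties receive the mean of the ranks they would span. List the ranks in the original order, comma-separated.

Sorted (descending): 1266, 1266, 938, 836, 780, 780, 695, 457
The 2 values of 1266 occupy positions 1–2 → average rank (1+2)/2 = 1.5.
The 2 values of 780 occupy positions 5–6 → average rank (5+6)/2 = 5.5.

8, 7, 1.5, 1.5, 5.5, 4, 5.5, 3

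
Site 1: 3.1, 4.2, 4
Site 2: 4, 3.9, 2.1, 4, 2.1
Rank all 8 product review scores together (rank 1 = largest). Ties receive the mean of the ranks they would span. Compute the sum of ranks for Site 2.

Sorted (descending): 4.2, 4, 4, 4, 3.9, 3.1, 2.1, 2.1
The 3 values of 4 occupy positions 2–4 → average rank 3.
The 2 values of 2.1 occupy positions 7–8 → average rank (7+8)/2 = 7.5.
Site 2 values → pooled ranks: 4→3, 3.9→5, 2.1→7.5, 4→3, 2.1→7.5
Rank sum = 3 + 5 + 7.5 + 3 + 7.5 = 26

26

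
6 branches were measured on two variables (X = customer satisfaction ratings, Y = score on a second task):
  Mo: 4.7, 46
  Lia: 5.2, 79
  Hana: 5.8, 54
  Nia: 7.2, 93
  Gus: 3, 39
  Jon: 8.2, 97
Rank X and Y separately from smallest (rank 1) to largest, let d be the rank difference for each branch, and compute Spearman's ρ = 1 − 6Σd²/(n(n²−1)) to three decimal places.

Ranks of variable 1: 2, 3, 4, 5, 1, 6
Ranks of variable 2: 2, 4, 3, 5, 1, 6
d = r₁ − r₂: 0, -1, 1, 0, 0, 0
d²: 0, 1, 1, 0, 0, 0; Σd² = 2
ρ = 1 − 6·2/(6·35) = 1 − 12/210 = 0.943

0.943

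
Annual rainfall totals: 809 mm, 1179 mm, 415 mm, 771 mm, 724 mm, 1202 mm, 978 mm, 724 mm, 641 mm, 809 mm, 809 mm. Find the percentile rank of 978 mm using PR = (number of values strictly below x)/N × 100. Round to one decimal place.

72.7

N = 11.
Strictly below 978: 8. Equal to 978: 1.
PR = 8/11 × 100 = 72.7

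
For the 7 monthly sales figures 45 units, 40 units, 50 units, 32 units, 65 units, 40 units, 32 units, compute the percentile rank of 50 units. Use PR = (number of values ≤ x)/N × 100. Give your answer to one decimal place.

N = 7.
Strictly below 50: 5. Equal to 50: 1.
PR = 6/7 × 100 = 85.7

85.7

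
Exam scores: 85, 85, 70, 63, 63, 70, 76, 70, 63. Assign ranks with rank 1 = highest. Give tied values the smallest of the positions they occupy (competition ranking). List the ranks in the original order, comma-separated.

1, 1, 4, 7, 7, 4, 3, 4, 7

Sorted (descending): 85, 85, 76, 70, 70, 70, 63, 63, 63
The 2 values of 85 occupy positions 1–2 → each gets rank 1.
The 3 values of 70 occupy positions 4–6 → each gets rank 4.
The 3 values of 63 occupy positions 7–9 → each gets rank 7.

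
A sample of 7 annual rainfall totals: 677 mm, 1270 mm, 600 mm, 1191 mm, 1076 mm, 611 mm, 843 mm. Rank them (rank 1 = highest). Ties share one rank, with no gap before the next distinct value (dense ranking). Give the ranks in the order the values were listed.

5, 1, 7, 2, 3, 6, 4

Sorted (descending): 1270, 1191, 1076, 843, 677, 611, 600
No ties — each value takes its position as its rank.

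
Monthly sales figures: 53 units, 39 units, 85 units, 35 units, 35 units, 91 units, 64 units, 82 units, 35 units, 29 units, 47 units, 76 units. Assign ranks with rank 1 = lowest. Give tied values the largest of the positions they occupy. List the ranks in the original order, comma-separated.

Sorted (ascending): 29, 35, 35, 35, 39, 47, 53, 64, 76, 82, 85, 91
The 3 values of 35 occupy positions 2–4 → each gets rank 4.

7, 5, 11, 4, 4, 12, 8, 10, 4, 1, 6, 9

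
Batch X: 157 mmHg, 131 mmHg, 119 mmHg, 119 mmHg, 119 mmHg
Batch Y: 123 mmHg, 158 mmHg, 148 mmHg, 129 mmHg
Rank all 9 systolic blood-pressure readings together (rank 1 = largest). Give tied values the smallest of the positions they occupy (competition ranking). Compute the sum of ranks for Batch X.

Sorted (descending): 158, 157, 148, 131, 129, 123, 119, 119, 119
The 3 values of 119 occupy positions 7–9 → each gets rank 7.
Batch X values → pooled ranks: 157→2, 131→4, 119→7, 119→7, 119→7
Rank sum = 2 + 4 + 7 + 7 + 7 = 27

27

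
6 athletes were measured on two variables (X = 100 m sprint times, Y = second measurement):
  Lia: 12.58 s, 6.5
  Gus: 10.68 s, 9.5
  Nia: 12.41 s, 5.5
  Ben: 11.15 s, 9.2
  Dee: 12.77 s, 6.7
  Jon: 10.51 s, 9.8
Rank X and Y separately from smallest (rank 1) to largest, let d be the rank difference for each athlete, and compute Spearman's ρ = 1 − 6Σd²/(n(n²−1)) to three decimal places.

Ranks of variable 1: 5, 2, 4, 3, 6, 1
Ranks of variable 2: 2, 5, 1, 4, 3, 6
d = r₁ − r₂: 3, -3, 3, -1, 3, -5
d²: 9, 9, 9, 1, 9, 25; Σd² = 62
ρ = 1 − 6·62/(6·35) = 1 − 372/210 = -0.771

-0.771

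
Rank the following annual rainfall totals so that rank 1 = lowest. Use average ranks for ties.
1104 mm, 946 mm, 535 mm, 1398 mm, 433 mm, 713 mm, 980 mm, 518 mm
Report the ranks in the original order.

7, 5, 3, 8, 1, 4, 6, 2

Sorted (ascending): 433, 518, 535, 713, 946, 980, 1104, 1398
No ties — each value takes its position as its rank.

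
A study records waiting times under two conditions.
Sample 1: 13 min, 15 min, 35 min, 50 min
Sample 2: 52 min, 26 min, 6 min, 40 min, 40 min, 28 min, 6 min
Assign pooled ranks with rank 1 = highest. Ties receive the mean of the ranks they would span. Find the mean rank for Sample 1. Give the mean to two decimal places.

6.00

Sorted (descending): 52, 50, 40, 40, 35, 28, 26, 15, 13, 6, 6
The 2 values of 40 occupy positions 3–4 → average rank (3+4)/2 = 3.5.
The 2 values of 6 occupy positions 10–11 → average rank (10+11)/2 = 10.5.
Sample 1 values → pooled ranks: 13→9, 15→8, 35→5, 50→2
Mean rank = (9 + 8 + 5 + 2) / 4 = 6.00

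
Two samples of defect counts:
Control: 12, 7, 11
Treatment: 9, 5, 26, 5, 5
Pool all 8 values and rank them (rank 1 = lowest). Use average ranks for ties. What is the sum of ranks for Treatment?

Sorted (ascending): 5, 5, 5, 7, 9, 11, 12, 26
The 3 values of 5 occupy positions 1–3 → average rank 2.
Treatment values → pooled ranks: 9→5, 5→2, 26→8, 5→2, 5→2
Rank sum = 5 + 2 + 8 + 2 + 2 = 19

19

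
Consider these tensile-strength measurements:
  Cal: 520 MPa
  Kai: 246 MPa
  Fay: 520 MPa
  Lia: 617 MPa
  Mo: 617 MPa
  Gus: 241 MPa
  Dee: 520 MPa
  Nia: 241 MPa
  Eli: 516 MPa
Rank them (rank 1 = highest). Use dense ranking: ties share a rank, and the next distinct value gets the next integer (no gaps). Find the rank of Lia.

Sorted (descending): 617, 617, 520, 520, 520, 516, 246, 241, 241
The 2 values of 617 share dense rank 1.
The 3 values of 520 share dense rank 2.
The 2 values of 241 share dense rank 5.
Remaining distinct values take the next consecutive integers.
Lia has value 617 MPa → rank 1.

1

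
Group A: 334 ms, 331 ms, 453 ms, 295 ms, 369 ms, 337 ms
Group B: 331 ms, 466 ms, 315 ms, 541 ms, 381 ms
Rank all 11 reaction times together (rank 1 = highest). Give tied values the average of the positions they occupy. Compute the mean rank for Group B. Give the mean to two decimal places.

5.10

Sorted (descending): 541, 466, 453, 381, 369, 337, 334, 331, 331, 315, 295
The 2 values of 331 occupy positions 8–9 → average rank (8+9)/2 = 8.5.
Group B values → pooled ranks: 331→8.5, 466→2, 315→10, 541→1, 381→4
Mean rank = (8.5 + 2 + 10 + 1 + 4) / 5 = 5.10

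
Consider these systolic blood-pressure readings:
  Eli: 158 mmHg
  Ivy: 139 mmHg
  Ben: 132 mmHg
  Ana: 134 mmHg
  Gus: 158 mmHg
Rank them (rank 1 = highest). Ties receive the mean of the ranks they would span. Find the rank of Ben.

5

Sorted (descending): 158, 158, 139, 134, 132
The 2 values of 158 occupy positions 1–2 → average rank (1+2)/2 = 1.5.
Ben has value 132 mmHg → rank 5.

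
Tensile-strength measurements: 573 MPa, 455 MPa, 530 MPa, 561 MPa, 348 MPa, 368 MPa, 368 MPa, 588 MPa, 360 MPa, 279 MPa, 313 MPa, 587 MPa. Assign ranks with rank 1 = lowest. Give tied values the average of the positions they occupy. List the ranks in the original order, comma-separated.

Sorted (ascending): 279, 313, 348, 360, 368, 368, 455, 530, 561, 573, 587, 588
The 2 values of 368 occupy positions 5–6 → average rank (5+6)/2 = 5.5.

10, 7, 8, 9, 3, 5.5, 5.5, 12, 4, 1, 2, 11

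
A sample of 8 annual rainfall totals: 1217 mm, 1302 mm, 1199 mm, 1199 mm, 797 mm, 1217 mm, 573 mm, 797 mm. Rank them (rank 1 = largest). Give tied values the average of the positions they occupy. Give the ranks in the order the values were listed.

2.5, 1, 4.5, 4.5, 6.5, 2.5, 8, 6.5

Sorted (descending): 1302, 1217, 1217, 1199, 1199, 797, 797, 573
The 2 values of 1217 occupy positions 2–3 → average rank (2+3)/2 = 2.5.
The 2 values of 1199 occupy positions 4–5 → average rank (4+5)/2 = 4.5.
The 2 values of 797 occupy positions 6–7 → average rank (6+7)/2 = 6.5.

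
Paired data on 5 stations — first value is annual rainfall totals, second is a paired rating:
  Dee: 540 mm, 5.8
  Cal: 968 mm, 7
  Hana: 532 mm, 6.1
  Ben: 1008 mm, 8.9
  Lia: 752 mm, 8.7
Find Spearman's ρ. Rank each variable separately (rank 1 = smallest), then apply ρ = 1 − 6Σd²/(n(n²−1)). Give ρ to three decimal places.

Ranks of variable 1: 2, 4, 1, 5, 3
Ranks of variable 2: 1, 3, 2, 5, 4
d = r₁ − r₂: 1, 1, -1, 0, -1
d²: 1, 1, 1, 0, 1; Σd² = 4
ρ = 1 − 6·4/(5·24) = 1 − 24/120 = 0.800

0.800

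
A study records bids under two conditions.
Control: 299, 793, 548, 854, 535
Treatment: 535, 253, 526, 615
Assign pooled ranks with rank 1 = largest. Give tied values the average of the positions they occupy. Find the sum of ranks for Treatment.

24.5

Sorted (descending): 854, 793, 615, 548, 535, 535, 526, 299, 253
The 2 values of 535 occupy positions 5–6 → average rank (5+6)/2 = 5.5.
Treatment values → pooled ranks: 535→5.5, 253→9, 526→7, 615→3
Rank sum = 5.5 + 9 + 7 + 3 = 24.5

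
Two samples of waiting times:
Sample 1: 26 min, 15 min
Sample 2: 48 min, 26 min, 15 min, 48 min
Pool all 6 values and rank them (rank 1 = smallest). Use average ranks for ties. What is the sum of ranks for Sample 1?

Sorted (ascending): 15, 15, 26, 26, 48, 48
The 2 values of 15 occupy positions 1–2 → average rank (1+2)/2 = 1.5.
The 2 values of 26 occupy positions 3–4 → average rank (3+4)/2 = 3.5.
The 2 values of 48 occupy positions 5–6 → average rank (5+6)/2 = 5.5.
Sample 1 values → pooled ranks: 26→3.5, 15→1.5
Rank sum = 3.5 + 1.5 = 5

5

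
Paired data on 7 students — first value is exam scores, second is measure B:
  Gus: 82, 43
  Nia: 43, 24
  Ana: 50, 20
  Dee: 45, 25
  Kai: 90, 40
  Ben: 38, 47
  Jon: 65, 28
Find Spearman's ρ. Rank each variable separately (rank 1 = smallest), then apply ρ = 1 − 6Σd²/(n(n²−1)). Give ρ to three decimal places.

0.107

Ranks of variable 1: 6, 2, 4, 3, 7, 1, 5
Ranks of variable 2: 6, 2, 1, 3, 5, 7, 4
d = r₁ − r₂: 0, 0, 3, 0, 2, -6, 1
d²: 0, 0, 9, 0, 4, 36, 1; Σd² = 50
ρ = 1 − 6·50/(7·48) = 1 − 300/336 = 0.107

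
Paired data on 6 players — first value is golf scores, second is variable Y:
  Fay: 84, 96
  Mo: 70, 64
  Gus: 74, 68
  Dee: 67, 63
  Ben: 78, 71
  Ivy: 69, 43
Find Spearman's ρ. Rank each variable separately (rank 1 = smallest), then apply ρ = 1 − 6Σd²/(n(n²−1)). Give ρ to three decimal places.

Ranks of variable 1: 6, 3, 4, 1, 5, 2
Ranks of variable 2: 6, 3, 4, 2, 5, 1
d = r₁ − r₂: 0, 0, 0, -1, 0, 1
d²: 0, 0, 0, 1, 0, 1; Σd² = 2
ρ = 1 − 6·2/(6·35) = 1 − 12/210 = 0.943

0.943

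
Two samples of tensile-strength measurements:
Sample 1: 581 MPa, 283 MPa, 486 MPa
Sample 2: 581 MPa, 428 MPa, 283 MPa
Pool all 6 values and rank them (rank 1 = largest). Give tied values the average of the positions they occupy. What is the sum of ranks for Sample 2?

Sorted (descending): 581, 581, 486, 428, 283, 283
The 2 values of 581 occupy positions 1–2 → average rank (1+2)/2 = 1.5.
The 2 values of 283 occupy positions 5–6 → average rank (5+6)/2 = 5.5.
Sample 2 values → pooled ranks: 581→1.5, 428→4, 283→5.5
Rank sum = 1.5 + 4 + 5.5 = 11

11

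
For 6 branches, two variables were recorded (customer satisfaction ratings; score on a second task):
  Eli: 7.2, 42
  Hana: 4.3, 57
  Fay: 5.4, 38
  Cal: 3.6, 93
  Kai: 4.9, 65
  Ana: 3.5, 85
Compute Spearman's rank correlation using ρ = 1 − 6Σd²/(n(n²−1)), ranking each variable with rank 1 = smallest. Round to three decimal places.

Ranks of variable 1: 6, 3, 5, 2, 4, 1
Ranks of variable 2: 2, 3, 1, 6, 4, 5
d = r₁ − r₂: 4, 0, 4, -4, 0, -4
d²: 16, 0, 16, 16, 0, 16; Σd² = 64
ρ = 1 − 6·64/(6·35) = 1 − 384/210 = -0.829

-0.829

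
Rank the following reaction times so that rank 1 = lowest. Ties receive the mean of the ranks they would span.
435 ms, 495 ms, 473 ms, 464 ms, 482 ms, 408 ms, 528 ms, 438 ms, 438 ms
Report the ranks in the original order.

Sorted (ascending): 408, 435, 438, 438, 464, 473, 482, 495, 528
The 2 values of 438 occupy positions 3–4 → average rank (3+4)/2 = 3.5.

2, 8, 6, 5, 7, 1, 9, 3.5, 3.5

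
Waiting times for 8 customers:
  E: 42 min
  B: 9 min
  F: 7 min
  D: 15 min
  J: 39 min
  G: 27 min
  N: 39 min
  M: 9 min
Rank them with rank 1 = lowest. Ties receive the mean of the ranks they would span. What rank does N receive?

6.5

Sorted (ascending): 7, 9, 9, 15, 27, 39, 39, 42
The 2 values of 9 occupy positions 2–3 → average rank (2+3)/2 = 2.5.
The 2 values of 39 occupy positions 6–7 → average rank (6+7)/2 = 6.5.
N has value 39 min → rank 6.5.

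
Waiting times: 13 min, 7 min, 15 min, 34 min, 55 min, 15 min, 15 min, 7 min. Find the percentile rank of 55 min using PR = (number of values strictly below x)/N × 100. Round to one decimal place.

87.5

N = 8.
Strictly below 55: 7. Equal to 55: 1.
PR = 7/8 × 100 = 87.5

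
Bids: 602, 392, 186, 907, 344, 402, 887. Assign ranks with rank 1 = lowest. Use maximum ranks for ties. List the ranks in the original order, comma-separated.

Sorted (ascending): 186, 344, 392, 402, 602, 887, 907
No ties — each value takes its position as its rank.

5, 3, 1, 7, 2, 4, 6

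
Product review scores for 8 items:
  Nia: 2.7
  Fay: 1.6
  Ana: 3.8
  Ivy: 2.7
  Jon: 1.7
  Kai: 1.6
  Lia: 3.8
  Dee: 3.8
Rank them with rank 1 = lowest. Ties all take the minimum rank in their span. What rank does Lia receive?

6

Sorted (ascending): 1.6, 1.6, 1.7, 2.7, 2.7, 3.8, 3.8, 3.8
The 2 values of 1.6 occupy positions 1–2 → each gets rank 1.
The 2 values of 2.7 occupy positions 4–5 → each gets rank 4.
The 3 values of 3.8 occupy positions 6–8 → each gets rank 6.
Lia has value 3.8 → rank 6.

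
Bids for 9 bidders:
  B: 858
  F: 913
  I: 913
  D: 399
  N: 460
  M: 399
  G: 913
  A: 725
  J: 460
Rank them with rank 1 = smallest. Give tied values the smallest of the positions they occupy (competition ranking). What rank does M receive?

1

Sorted (ascending): 399, 399, 460, 460, 725, 858, 913, 913, 913
The 2 values of 399 occupy positions 1–2 → each gets rank 1.
The 2 values of 460 occupy positions 3–4 → each gets rank 3.
The 3 values of 913 occupy positions 7–9 → each gets rank 7.
M has value 399 → rank 1.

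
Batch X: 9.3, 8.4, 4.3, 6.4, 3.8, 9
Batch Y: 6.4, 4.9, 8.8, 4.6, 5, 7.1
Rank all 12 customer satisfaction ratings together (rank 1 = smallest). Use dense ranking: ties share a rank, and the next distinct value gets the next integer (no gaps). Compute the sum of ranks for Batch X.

38

Sorted (ascending): 3.8, 4.3, 4.6, 4.9, 5, 6.4, 6.4, 7.1, 8.4, 8.8, 9, 9.3
The 2 values of 6.4 share dense rank 6.
Remaining distinct values take the next consecutive integers.
Batch X values → pooled ranks: 9.3→11, 8.4→8, 4.3→2, 6.4→6, 3.8→1, 9→10
Rank sum = 11 + 8 + 2 + 6 + 1 + 10 = 38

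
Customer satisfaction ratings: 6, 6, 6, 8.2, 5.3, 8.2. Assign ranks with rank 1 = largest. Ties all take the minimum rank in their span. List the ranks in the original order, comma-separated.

Sorted (descending): 8.2, 8.2, 6, 6, 6, 5.3
The 2 values of 8.2 occupy positions 1–2 → each gets rank 1.
The 3 values of 6 occupy positions 3–5 → each gets rank 3.

3, 3, 3, 1, 6, 1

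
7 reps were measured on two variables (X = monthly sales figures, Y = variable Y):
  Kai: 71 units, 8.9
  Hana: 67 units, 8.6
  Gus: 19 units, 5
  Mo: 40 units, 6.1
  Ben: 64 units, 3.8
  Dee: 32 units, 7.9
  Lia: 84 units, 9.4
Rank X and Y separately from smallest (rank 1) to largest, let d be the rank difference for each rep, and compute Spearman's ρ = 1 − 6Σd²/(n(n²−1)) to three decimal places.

Ranks of variable 1: 6, 5, 1, 3, 4, 2, 7
Ranks of variable 2: 6, 5, 2, 3, 1, 4, 7
d = r₁ − r₂: 0, 0, -1, 0, 3, -2, 0
d²: 0, 0, 1, 0, 9, 4, 0; Σd² = 14
ρ = 1 − 6·14/(7·48) = 1 − 84/336 = 0.750

0.750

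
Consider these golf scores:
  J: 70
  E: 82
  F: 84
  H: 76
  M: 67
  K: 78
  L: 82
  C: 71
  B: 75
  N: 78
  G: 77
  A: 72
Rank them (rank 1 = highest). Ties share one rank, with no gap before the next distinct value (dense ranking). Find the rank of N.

Sorted (descending): 84, 82, 82, 78, 78, 77, 76, 75, 72, 71, 70, 67
The 2 values of 82 share dense rank 2.
The 2 values of 78 share dense rank 3.
Remaining distinct values take the next consecutive integers.
N has value 78 → rank 3.

3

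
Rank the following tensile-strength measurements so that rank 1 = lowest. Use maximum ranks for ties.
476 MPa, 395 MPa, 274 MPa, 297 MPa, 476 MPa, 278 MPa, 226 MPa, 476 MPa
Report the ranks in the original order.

Sorted (ascending): 226, 274, 278, 297, 395, 476, 476, 476
The 3 values of 476 occupy positions 6–8 → each gets rank 8.

8, 5, 2, 4, 8, 3, 1, 8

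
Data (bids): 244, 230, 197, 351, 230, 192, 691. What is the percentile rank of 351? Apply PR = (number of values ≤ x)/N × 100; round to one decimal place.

N = 7.
Strictly below 351: 5. Equal to 351: 1.
PR = 6/7 × 100 = 85.7

85.7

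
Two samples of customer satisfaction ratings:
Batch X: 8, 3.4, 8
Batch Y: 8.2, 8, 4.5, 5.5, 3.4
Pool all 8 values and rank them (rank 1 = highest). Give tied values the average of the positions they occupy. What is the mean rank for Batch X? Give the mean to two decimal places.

4.50

Sorted (descending): 8.2, 8, 8, 8, 5.5, 4.5, 3.4, 3.4
The 3 values of 8 occupy positions 2–4 → average rank 3.
The 2 values of 3.4 occupy positions 7–8 → average rank (7+8)/2 = 7.5.
Batch X values → pooled ranks: 8→3, 3.4→7.5, 8→3
Mean rank = (3 + 7.5 + 3) / 3 = 4.50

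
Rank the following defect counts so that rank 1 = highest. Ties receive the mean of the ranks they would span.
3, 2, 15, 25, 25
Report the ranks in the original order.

Sorted (descending): 25, 25, 15, 3, 2
The 2 values of 25 occupy positions 1–2 → average rank (1+2)/2 = 1.5.

4, 5, 3, 1.5, 1.5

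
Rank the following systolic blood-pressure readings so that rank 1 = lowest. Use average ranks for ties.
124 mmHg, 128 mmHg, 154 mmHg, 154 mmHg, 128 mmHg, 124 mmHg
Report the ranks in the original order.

Sorted (ascending): 124, 124, 128, 128, 154, 154
The 2 values of 124 occupy positions 1–2 → average rank (1+2)/2 = 1.5.
The 2 values of 128 occupy positions 3–4 → average rank (3+4)/2 = 3.5.
The 2 values of 154 occupy positions 5–6 → average rank (5+6)/2 = 5.5.

1.5, 3.5, 5.5, 5.5, 3.5, 1.5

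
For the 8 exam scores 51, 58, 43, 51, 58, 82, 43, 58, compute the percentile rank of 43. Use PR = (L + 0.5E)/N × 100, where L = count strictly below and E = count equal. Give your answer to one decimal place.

12.5

N = 8.
Strictly below 43: 0. Equal to 43: 2.
PR = (0 + 0.5·2)/8 × 100 = 12.5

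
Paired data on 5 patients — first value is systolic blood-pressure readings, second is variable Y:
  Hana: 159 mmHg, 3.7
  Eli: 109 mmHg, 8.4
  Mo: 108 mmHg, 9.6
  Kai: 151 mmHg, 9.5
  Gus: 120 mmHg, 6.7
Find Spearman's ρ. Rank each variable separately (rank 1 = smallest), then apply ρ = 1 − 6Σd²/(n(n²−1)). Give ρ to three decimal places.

Ranks of variable 1: 5, 2, 1, 4, 3
Ranks of variable 2: 1, 3, 5, 4, 2
d = r₁ − r₂: 4, -1, -4, 0, 1
d²: 16, 1, 16, 0, 1; Σd² = 34
ρ = 1 − 6·34/(5·24) = 1 − 204/120 = -0.700

-0.700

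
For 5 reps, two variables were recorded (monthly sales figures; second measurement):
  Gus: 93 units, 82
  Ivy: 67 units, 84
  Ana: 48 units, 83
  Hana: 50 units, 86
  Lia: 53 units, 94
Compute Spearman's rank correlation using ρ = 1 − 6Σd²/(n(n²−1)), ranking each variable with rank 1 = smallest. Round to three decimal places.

Ranks of variable 1: 5, 4, 1, 2, 3
Ranks of variable 2: 1, 3, 2, 4, 5
d = r₁ − r₂: 4, 1, -1, -2, -2
d²: 16, 1, 1, 4, 4; Σd² = 26
ρ = 1 − 6·26/(5·24) = 1 − 156/120 = -0.300

-0.300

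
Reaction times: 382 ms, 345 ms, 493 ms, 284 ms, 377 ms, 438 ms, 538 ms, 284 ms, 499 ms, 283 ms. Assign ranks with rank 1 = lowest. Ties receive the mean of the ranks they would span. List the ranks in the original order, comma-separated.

Sorted (ascending): 283, 284, 284, 345, 377, 382, 438, 493, 499, 538
The 2 values of 284 occupy positions 2–3 → average rank (2+3)/2 = 2.5.

6, 4, 8, 2.5, 5, 7, 10, 2.5, 9, 1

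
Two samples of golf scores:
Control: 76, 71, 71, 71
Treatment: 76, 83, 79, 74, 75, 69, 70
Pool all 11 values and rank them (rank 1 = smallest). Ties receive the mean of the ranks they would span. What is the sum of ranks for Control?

20.5

Sorted (ascending): 69, 70, 71, 71, 71, 74, 75, 76, 76, 79, 83
The 3 values of 71 occupy positions 3–5 → average rank 4.
The 2 values of 76 occupy positions 8–9 → average rank (8+9)/2 = 8.5.
Control values → pooled ranks: 76→8.5, 71→4, 71→4, 71→4
Rank sum = 8.5 + 4 + 4 + 4 = 20.5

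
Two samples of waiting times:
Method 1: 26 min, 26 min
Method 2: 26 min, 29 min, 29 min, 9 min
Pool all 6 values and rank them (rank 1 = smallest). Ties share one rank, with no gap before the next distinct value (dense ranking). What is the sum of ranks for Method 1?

4

Sorted (ascending): 9, 26, 26, 26, 29, 29
The 3 values of 26 share dense rank 2.
The 2 values of 29 share dense rank 3.
Remaining distinct values take the next consecutive integers.
Method 1 values → pooled ranks: 26→2, 26→2
Rank sum = 2 + 2 = 4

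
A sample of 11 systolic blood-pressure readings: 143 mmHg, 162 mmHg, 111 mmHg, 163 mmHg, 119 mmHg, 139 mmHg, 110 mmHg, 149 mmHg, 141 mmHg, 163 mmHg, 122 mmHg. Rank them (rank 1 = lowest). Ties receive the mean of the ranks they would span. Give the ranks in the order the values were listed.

Sorted (ascending): 110, 111, 119, 122, 139, 141, 143, 149, 162, 163, 163
The 2 values of 163 occupy positions 10–11 → average rank (10+11)/2 = 10.5.

7, 9, 2, 10.5, 3, 5, 1, 8, 6, 10.5, 4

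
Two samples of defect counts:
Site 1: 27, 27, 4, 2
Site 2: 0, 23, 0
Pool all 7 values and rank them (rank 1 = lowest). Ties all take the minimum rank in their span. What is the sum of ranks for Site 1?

Sorted (ascending): 0, 0, 2, 4, 23, 27, 27
The 2 values of 0 occupy positions 1–2 → each gets rank 1.
The 2 values of 27 occupy positions 6–7 → each gets rank 6.
Site 1 values → pooled ranks: 27→6, 27→6, 4→4, 2→3
Rank sum = 6 + 6 + 4 + 3 = 19

19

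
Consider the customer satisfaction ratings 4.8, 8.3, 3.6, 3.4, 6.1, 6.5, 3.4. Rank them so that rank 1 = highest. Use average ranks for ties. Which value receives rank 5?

Sorted (descending): 8.3, 6.5, 6.1, 4.8, 3.6, 3.4, 3.4
The 2 values of 3.4 occupy positions 6–7 → average rank (6+7)/2 = 6.5.
Rank 5 → value 3.6.

3.6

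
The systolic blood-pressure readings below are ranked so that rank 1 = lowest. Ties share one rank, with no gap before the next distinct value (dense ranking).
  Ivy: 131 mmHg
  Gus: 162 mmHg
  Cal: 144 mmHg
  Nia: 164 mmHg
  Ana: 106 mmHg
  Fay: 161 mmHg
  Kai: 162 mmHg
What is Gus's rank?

5

Sorted (ascending): 106, 131, 144, 161, 162, 162, 164
The 2 values of 162 share dense rank 5.
Remaining distinct values take the next consecutive integers.
Gus has value 162 mmHg → rank 5.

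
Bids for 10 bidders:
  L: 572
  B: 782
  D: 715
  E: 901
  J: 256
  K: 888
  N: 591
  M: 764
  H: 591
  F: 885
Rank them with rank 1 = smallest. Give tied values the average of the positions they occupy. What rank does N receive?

Sorted (ascending): 256, 572, 591, 591, 715, 764, 782, 885, 888, 901
The 2 values of 591 occupy positions 3–4 → average rank (3+4)/2 = 3.5.
N has value 591 → rank 3.5.

3.5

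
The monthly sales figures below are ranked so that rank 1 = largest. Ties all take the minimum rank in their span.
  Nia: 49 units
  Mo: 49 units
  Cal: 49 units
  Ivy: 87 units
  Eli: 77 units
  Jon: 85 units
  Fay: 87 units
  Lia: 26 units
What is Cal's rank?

Sorted (descending): 87, 87, 85, 77, 49, 49, 49, 26
The 2 values of 87 occupy positions 1–2 → each gets rank 1.
The 3 values of 49 occupy positions 5–7 → each gets rank 5.
Cal has value 49 units → rank 5.

5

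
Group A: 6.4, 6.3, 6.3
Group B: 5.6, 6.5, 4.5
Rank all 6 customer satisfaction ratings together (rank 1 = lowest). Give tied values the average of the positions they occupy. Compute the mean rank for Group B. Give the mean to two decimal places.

3.00

Sorted (ascending): 4.5, 5.6, 6.3, 6.3, 6.4, 6.5
The 2 values of 6.3 occupy positions 3–4 → average rank (3+4)/2 = 3.5.
Group B values → pooled ranks: 5.6→2, 6.5→6, 4.5→1
Mean rank = (2 + 6 + 1) / 3 = 3.00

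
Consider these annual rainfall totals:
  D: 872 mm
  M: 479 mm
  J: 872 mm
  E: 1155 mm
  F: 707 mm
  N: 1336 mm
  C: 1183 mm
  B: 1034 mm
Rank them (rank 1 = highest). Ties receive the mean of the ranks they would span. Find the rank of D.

5.5

Sorted (descending): 1336, 1183, 1155, 1034, 872, 872, 707, 479
The 2 values of 872 occupy positions 5–6 → average rank (5+6)/2 = 5.5.
D has value 872 mm → rank 5.5.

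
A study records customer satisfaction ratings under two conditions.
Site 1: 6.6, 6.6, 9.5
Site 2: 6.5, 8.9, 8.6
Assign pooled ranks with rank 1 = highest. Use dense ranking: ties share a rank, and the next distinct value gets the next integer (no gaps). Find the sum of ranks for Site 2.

Sorted (descending): 9.5, 8.9, 8.6, 6.6, 6.6, 6.5
The 2 values of 6.6 share dense rank 4.
Remaining distinct values take the next consecutive integers.
Site 2 values → pooled ranks: 6.5→5, 8.9→2, 8.6→3
Rank sum = 5 + 2 + 3 = 10

10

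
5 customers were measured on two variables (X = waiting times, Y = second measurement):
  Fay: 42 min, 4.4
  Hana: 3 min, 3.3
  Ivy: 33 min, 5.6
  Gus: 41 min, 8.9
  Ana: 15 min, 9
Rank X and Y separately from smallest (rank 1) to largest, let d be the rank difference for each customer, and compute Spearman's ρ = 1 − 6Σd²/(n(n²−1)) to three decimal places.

0.100

Ranks of variable 1: 5, 1, 3, 4, 2
Ranks of variable 2: 2, 1, 3, 4, 5
d = r₁ − r₂: 3, 0, 0, 0, -3
d²: 9, 0, 0, 0, 9; Σd² = 18
ρ = 1 − 6·18/(5·24) = 1 − 108/120 = 0.100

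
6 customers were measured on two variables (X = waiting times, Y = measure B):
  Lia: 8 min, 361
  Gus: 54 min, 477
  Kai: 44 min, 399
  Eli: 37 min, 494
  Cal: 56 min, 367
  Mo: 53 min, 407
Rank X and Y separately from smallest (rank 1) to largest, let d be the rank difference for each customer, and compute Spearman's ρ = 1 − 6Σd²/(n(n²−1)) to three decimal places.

0.086

Ranks of variable 1: 1, 5, 3, 2, 6, 4
Ranks of variable 2: 1, 5, 3, 6, 2, 4
d = r₁ − r₂: 0, 0, 0, -4, 4, 0
d²: 0, 0, 0, 16, 16, 0; Σd² = 32
ρ = 1 − 6·32/(6·35) = 1 − 192/210 = 0.086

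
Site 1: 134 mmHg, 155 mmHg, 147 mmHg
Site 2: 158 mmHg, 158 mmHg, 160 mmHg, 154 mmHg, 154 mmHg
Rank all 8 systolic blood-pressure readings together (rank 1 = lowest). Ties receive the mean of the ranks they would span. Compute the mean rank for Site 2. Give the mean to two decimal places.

Sorted (ascending): 134, 147, 154, 154, 155, 158, 158, 160
The 2 values of 154 occupy positions 3–4 → average rank (3+4)/2 = 3.5.
The 2 values of 158 occupy positions 6–7 → average rank (6+7)/2 = 6.5.
Site 2 values → pooled ranks: 158→6.5, 158→6.5, 160→8, 154→3.5, 154→3.5
Mean rank = (6.5 + 6.5 + 8 + 3.5 + 3.5) / 5 = 5.60

5.60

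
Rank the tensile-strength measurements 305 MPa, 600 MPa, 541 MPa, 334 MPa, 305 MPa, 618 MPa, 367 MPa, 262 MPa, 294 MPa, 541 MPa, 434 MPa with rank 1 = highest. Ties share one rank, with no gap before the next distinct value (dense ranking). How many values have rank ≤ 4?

5

Sorted (descending): 618, 600, 541, 541, 434, 367, 334, 305, 305, 294, 262
The 2 values of 541 share dense rank 3.
The 2 values of 305 share dense rank 7.
Remaining distinct values take the next consecutive integers.
Ranks ≤ 4: {1, 2, 3, 3, 4} → 5 values.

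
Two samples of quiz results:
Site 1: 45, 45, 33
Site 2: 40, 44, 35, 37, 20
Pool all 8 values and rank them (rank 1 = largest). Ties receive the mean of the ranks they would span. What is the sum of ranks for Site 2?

Sorted (descending): 45, 45, 44, 40, 37, 35, 33, 20
The 2 values of 45 occupy positions 1–2 → average rank (1+2)/2 = 1.5.
Site 2 values → pooled ranks: 40→4, 44→3, 35→6, 37→5, 20→8
Rank sum = 4 + 3 + 6 + 5 + 8 = 26

26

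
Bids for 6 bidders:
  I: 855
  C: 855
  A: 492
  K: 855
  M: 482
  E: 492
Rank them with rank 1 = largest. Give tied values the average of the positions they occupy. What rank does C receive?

Sorted (descending): 855, 855, 855, 492, 492, 482
The 3 values of 855 occupy positions 1–3 → average rank 2.
The 2 values of 492 occupy positions 4–5 → average rank (4+5)/2 = 4.5.
C has value 855 → rank 2.

2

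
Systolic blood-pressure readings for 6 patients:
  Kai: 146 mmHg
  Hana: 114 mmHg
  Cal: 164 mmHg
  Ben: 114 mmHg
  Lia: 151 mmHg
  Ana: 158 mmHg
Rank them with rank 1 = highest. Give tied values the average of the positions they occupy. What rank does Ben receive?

Sorted (descending): 164, 158, 151, 146, 114, 114
The 2 values of 114 occupy positions 5–6 → average rank (5+6)/2 = 5.5.
Ben has value 114 mmHg → rank 5.5.

5.5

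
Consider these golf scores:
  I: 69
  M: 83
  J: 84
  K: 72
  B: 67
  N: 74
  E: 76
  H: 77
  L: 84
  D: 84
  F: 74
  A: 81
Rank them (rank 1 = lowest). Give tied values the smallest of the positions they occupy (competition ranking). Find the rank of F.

4

Sorted (ascending): 67, 69, 72, 74, 74, 76, 77, 81, 83, 84, 84, 84
The 2 values of 74 occupy positions 4–5 → each gets rank 4.
The 3 values of 84 occupy positions 10–12 → each gets rank 10.
F has value 74 → rank 4.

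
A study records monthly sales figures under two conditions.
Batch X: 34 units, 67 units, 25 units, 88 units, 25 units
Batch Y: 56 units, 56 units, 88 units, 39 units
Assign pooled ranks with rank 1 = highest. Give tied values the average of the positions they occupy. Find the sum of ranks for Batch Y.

16.5

Sorted (descending): 88, 88, 67, 56, 56, 39, 34, 25, 25
The 2 values of 88 occupy positions 1–2 → average rank (1+2)/2 = 1.5.
The 2 values of 56 occupy positions 4–5 → average rank (4+5)/2 = 4.5.
The 2 values of 25 occupy positions 8–9 → average rank (8+9)/2 = 8.5.
Batch Y values → pooled ranks: 56→4.5, 56→4.5, 88→1.5, 39→6
Rank sum = 4.5 + 4.5 + 1.5 + 6 = 16.5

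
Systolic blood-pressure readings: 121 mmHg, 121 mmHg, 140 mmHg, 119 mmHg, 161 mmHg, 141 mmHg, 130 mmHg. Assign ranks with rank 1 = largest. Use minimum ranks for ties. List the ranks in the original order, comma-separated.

Sorted (descending): 161, 141, 140, 130, 121, 121, 119
The 2 values of 121 occupy positions 5–6 → each gets rank 5.

5, 5, 3, 7, 1, 2, 4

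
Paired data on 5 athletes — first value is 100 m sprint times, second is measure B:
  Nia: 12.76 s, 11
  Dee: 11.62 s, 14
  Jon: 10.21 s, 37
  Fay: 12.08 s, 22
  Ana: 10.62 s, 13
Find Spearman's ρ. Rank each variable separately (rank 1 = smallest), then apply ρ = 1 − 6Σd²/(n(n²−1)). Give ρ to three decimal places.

Ranks of variable 1: 5, 3, 1, 4, 2
Ranks of variable 2: 1, 3, 5, 4, 2
d = r₁ − r₂: 4, 0, -4, 0, 0
d²: 16, 0, 16, 0, 0; Σd² = 32
ρ = 1 − 6·32/(5·24) = 1 − 192/120 = -0.600

-0.600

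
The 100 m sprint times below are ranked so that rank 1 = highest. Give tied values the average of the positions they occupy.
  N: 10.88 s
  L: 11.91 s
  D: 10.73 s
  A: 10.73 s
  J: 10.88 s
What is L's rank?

1

Sorted (descending): 11.91, 10.88, 10.88, 10.73, 10.73
The 2 values of 10.88 occupy positions 2–3 → average rank (2+3)/2 = 2.5.
The 2 values of 10.73 occupy positions 4–5 → average rank (4+5)/2 = 4.5.
L has value 11.91 s → rank 1.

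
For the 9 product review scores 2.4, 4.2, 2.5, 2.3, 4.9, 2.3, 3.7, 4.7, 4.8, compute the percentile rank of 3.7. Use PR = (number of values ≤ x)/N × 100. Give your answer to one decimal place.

N = 9.
Strictly below 3.7: 4. Equal to 3.7: 1.
PR = 5/9 × 100 = 55.6

55.6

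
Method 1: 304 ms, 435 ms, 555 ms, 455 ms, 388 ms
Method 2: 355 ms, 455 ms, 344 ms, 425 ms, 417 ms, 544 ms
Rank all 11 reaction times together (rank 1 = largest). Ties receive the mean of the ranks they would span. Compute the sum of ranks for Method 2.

37.5

Sorted (descending): 555, 544, 455, 455, 435, 425, 417, 388, 355, 344, 304
The 2 values of 455 occupy positions 3–4 → average rank (3+4)/2 = 3.5.
Method 2 values → pooled ranks: 355→9, 455→3.5, 344→10, 425→6, 417→7, 544→2
Rank sum = 9 + 3.5 + 10 + 6 + 7 + 2 = 37.5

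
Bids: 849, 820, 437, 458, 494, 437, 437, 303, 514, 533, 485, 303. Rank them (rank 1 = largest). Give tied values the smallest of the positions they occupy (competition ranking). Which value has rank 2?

820

Sorted (descending): 849, 820, 533, 514, 494, 485, 458, 437, 437, 437, 303, 303
The 3 values of 437 occupy positions 8–10 → each gets rank 8.
The 2 values of 303 occupy positions 11–12 → each gets rank 11.
Rank 2 → value 820.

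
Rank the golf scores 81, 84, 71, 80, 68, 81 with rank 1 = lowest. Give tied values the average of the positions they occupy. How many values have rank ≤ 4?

3

Sorted (ascending): 68, 71, 80, 81, 81, 84
The 2 values of 81 occupy positions 4–5 → average rank (4+5)/2 = 4.5.
Ranks ≤ 4: {1, 2, 3} → 3 values.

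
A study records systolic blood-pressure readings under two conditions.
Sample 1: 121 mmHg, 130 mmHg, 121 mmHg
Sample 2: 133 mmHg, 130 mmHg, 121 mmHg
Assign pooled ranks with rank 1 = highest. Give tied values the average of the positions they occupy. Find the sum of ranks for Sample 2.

8.5

Sorted (descending): 133, 130, 130, 121, 121, 121
The 2 values of 130 occupy positions 2–3 → average rank (2+3)/2 = 2.5.
The 3 values of 121 occupy positions 4–6 → average rank 5.
Sample 2 values → pooled ranks: 133→1, 130→2.5, 121→5
Rank sum = 1 + 2.5 + 5 = 8.5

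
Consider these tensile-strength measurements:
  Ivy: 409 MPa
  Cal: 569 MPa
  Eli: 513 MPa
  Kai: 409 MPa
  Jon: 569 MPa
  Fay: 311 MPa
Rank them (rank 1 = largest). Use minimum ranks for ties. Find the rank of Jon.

1

Sorted (descending): 569, 569, 513, 409, 409, 311
The 2 values of 569 occupy positions 1–2 → each gets rank 1.
The 2 values of 409 occupy positions 4–5 → each gets rank 4.
Jon has value 569 MPa → rank 1.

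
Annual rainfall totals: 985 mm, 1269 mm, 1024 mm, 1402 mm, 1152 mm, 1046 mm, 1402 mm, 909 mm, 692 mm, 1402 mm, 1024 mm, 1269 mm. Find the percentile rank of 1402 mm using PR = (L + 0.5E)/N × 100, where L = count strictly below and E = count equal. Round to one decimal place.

N = 12.
Strictly below 1402: 9. Equal to 1402: 3.
PR = (9 + 0.5·3)/12 × 100 = 87.5

87.5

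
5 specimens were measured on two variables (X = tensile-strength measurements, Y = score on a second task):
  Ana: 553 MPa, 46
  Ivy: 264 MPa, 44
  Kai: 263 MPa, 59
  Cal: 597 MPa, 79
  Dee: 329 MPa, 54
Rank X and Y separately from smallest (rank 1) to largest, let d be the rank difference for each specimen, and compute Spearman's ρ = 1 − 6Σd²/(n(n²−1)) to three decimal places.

Ranks of variable 1: 4, 2, 1, 5, 3
Ranks of variable 2: 2, 1, 4, 5, 3
d = r₁ − r₂: 2, 1, -3, 0, 0
d²: 4, 1, 9, 0, 0; Σd² = 14
ρ = 1 − 6·14/(5·24) = 1 − 84/120 = 0.300

0.300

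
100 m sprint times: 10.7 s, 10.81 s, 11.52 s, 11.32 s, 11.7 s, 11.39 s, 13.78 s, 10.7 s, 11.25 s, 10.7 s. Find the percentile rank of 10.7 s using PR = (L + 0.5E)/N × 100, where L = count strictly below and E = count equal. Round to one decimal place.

N = 10.
Strictly below 10.7: 0. Equal to 10.7: 3.
PR = (0 + 0.5·3)/10 × 100 = 15.0

15.0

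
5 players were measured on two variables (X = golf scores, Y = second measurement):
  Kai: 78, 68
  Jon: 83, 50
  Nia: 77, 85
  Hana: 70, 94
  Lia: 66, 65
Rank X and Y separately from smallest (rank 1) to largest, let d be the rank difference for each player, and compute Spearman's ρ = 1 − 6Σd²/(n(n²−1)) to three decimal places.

Ranks of variable 1: 4, 5, 3, 2, 1
Ranks of variable 2: 3, 1, 4, 5, 2
d = r₁ − r₂: 1, 4, -1, -3, -1
d²: 1, 16, 1, 9, 1; Σd² = 28
ρ = 1 − 6·28/(5·24) = 1 − 168/120 = -0.400

-0.400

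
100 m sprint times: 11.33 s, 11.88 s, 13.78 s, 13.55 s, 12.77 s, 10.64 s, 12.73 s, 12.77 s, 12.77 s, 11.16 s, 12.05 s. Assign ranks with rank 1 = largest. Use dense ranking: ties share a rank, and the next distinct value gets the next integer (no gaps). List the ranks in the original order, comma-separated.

7, 6, 1, 2, 3, 9, 4, 3, 3, 8, 5

Sorted (descending): 13.78, 13.55, 12.77, 12.77, 12.77, 12.73, 12.05, 11.88, 11.33, 11.16, 10.64
The 3 values of 12.77 share dense rank 3.
Remaining distinct values take the next consecutive integers.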